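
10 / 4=5 / 2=2.50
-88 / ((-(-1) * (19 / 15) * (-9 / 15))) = 2200 / 19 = 115.79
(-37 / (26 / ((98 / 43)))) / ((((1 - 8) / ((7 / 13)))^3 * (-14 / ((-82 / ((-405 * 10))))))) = -10619 / 4973898150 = -0.00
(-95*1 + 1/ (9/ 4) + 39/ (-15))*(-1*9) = 4372/ 5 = 874.40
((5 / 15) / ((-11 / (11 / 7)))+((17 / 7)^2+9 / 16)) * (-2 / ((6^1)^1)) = -2.14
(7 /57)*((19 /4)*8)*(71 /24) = 497 /36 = 13.81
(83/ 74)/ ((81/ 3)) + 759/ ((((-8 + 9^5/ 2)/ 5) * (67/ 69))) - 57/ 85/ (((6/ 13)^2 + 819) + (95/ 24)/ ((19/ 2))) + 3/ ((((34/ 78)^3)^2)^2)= 143505838845023538018187283340801383/ 2250914038343671064271930183330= 63754.47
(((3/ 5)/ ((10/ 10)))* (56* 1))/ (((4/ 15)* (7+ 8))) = 42/ 5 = 8.40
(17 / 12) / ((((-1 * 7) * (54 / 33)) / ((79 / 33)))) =-1343 / 4536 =-0.30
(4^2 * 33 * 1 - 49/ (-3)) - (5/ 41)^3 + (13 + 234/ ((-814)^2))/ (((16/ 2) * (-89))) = 26547311606312635/ 48772119882288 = 544.31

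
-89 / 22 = -4.05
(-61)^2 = 3721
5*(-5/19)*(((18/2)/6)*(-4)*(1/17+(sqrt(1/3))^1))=150/323+50*sqrt(3)/19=5.02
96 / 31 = 3.10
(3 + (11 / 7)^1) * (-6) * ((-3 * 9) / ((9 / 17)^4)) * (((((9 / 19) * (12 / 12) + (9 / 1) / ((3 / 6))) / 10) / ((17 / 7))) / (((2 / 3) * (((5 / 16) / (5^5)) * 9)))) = 2043808000 / 171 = 11952093.57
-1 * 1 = -1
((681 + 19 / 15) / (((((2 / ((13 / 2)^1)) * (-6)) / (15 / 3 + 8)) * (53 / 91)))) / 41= -201.19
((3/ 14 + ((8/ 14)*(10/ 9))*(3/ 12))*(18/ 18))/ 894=47/ 112644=0.00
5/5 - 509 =-508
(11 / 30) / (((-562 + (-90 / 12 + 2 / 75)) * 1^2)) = -55 / 85421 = -0.00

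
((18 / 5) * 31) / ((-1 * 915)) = -186 / 1525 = -0.12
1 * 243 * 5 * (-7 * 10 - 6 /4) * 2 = -173745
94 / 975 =0.10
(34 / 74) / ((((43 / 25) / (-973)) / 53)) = -21916825 / 1591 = -13775.50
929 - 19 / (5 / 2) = 4607 / 5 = 921.40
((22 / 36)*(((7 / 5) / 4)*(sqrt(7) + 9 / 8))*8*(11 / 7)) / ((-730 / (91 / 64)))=-11011*sqrt(7) / 2102400 - 11011 / 1868800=-0.02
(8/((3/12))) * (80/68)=640/17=37.65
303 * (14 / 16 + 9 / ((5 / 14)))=316029 / 40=7900.72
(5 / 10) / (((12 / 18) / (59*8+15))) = 1461 / 4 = 365.25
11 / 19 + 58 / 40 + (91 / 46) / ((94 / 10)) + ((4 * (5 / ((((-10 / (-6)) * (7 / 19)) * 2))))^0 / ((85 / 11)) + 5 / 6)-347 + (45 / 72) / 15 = -4801077669 / 13966520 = -343.76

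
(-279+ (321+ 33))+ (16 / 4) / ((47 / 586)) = 5869 / 47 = 124.87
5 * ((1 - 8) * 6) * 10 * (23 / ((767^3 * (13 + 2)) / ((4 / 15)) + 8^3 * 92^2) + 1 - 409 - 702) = 236692789989763800 / 101541308447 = 2331000.00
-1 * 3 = -3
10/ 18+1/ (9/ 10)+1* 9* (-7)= -184/ 3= -61.33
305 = 305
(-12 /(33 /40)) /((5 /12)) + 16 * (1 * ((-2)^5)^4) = 184548992 /11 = 16777181.09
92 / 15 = 6.13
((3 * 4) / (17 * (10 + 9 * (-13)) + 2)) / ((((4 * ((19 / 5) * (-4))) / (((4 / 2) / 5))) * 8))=0.00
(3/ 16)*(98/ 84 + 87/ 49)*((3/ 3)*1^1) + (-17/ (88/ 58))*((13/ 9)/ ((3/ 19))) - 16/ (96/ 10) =-48253487/ 465696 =-103.62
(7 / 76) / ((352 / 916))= 1603 / 6688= 0.24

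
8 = 8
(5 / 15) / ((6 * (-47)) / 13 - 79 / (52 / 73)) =-52 / 20685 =-0.00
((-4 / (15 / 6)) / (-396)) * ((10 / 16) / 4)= 1 / 1584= 0.00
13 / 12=1.08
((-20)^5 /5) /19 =-640000 /19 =-33684.21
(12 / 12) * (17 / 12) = 1.42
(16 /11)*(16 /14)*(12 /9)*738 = 125952 /77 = 1635.74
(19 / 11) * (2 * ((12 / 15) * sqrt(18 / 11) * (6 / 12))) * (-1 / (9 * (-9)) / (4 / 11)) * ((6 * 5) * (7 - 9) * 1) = -76 * sqrt(22) / 99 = -3.60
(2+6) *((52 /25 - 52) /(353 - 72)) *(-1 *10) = 19968 /1405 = 14.21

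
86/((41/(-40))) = -3440/41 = -83.90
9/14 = 0.64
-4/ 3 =-1.33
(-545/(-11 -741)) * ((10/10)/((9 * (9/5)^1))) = 2725/60912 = 0.04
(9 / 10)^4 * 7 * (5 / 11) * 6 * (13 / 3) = 597051 / 11000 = 54.28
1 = 1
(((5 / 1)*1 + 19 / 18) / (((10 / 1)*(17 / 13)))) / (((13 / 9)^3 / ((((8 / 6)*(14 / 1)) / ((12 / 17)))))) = 6867 / 1690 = 4.06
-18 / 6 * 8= -24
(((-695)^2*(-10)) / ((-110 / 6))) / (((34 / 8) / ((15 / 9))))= 19321000 / 187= 103320.86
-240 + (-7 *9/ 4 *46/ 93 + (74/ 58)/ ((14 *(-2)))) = -6238525/ 25172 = -247.84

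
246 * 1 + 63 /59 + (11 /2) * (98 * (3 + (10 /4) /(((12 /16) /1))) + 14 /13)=8436979 /2301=3666.66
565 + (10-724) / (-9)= 1933 / 3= 644.33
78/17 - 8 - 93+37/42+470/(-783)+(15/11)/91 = -2561361157/26648622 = -96.12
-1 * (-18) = 18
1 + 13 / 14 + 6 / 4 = 24 / 7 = 3.43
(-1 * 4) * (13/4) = -13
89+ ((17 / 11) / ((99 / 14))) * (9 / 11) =89.18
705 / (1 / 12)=8460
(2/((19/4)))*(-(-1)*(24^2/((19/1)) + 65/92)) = 108454/8303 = 13.06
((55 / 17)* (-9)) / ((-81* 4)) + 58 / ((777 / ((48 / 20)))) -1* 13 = -12.73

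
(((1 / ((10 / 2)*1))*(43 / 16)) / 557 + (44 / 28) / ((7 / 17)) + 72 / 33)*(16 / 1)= 144085657 / 1501115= 95.99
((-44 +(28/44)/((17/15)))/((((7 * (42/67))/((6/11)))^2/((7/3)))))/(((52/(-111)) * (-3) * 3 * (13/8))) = -2698346878/11804573781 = -0.23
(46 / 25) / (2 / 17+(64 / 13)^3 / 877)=753366679 / 103874825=7.25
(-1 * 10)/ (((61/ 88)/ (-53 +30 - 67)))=79200/ 61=1298.36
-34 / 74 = -17 / 37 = -0.46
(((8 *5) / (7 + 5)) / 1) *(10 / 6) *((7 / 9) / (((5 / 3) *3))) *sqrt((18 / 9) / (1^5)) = 70 *sqrt(2) / 81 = 1.22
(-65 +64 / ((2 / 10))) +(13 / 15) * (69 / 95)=121424 / 475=255.63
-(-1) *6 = 6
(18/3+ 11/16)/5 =107/80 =1.34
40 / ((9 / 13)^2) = 6760 / 81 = 83.46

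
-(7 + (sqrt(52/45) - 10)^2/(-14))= 71/315 - 4 * sqrt(65)/21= -1.31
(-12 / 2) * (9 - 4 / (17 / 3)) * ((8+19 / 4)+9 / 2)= -29187 / 34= -858.44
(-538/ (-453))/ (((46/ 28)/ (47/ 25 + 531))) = 100341304/ 260475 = 385.22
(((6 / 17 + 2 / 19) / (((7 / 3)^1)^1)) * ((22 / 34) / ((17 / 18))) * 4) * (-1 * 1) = -351648 / 653429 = -0.54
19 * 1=19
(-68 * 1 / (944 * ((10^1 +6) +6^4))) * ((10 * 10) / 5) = -85 / 77408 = -0.00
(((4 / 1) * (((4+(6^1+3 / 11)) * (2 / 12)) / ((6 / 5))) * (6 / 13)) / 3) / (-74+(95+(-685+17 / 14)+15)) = -15820 / 11671803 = -0.00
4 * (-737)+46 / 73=-215158 / 73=-2947.37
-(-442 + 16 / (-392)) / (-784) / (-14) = 5415 / 134456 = 0.04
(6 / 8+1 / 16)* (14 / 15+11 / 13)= 1.45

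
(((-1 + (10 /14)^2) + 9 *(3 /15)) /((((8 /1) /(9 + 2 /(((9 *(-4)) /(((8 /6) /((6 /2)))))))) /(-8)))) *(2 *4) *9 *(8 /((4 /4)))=-4978496 /735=-6773.46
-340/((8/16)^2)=-1360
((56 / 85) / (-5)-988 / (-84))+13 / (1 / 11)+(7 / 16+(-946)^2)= 127816148459 / 142800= 895071.07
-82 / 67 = -1.22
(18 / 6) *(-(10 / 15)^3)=-8 / 9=-0.89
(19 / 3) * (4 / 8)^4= 19 / 48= 0.40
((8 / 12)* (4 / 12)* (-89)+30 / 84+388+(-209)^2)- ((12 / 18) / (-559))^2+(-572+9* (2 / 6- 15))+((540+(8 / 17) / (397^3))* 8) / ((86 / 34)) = 110992615238616378299 / 2463574392444438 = 45053.49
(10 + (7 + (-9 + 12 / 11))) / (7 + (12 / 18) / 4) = 600 / 473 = 1.27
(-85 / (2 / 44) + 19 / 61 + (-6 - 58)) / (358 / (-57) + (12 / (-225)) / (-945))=158841151875 / 515918114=307.88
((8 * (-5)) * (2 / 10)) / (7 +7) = -4 / 7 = -0.57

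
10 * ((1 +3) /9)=40 /9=4.44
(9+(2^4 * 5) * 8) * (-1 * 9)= -5841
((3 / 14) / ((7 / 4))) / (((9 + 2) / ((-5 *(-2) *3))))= 180 / 539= 0.33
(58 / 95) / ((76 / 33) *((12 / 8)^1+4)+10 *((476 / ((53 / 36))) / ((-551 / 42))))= -133719 / 51204115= -0.00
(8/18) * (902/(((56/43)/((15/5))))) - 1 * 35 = 18658/21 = 888.48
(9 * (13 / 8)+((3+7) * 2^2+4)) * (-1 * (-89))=41741 / 8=5217.62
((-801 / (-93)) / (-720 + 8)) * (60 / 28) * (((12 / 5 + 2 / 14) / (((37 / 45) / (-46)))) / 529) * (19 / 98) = 0.00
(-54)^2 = 2916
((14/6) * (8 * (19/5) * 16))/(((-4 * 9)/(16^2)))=-1089536/135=-8070.64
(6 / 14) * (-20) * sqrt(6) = -60 * sqrt(6) / 7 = -21.00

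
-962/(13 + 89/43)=-20683/324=-63.84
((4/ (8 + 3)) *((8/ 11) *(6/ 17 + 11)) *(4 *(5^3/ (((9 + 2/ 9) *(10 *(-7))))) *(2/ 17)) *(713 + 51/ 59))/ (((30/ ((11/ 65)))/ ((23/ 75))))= -11965555328/ 35416205825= -0.34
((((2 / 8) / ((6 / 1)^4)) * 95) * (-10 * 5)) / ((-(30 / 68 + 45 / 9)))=8075 / 47952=0.17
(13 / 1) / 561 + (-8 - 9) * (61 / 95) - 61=-3831517 / 53295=-71.89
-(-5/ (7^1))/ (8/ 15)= 75/ 56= 1.34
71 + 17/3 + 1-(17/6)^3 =11863/216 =54.92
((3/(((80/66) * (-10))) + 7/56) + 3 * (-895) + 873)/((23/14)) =-5073943/4600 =-1103.03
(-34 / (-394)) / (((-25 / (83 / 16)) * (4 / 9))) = -12699 / 315200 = -0.04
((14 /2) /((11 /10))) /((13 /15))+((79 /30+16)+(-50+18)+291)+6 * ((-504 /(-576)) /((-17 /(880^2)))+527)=-17190036041 /72930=-235705.97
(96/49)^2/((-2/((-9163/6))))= 2930.94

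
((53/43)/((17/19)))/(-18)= -0.08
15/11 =1.36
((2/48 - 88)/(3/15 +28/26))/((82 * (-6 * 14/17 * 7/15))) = 0.36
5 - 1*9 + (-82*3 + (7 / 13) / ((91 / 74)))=-42176 / 169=-249.56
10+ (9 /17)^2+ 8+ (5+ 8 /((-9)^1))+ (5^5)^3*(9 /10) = 142877197382105 /5202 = 27465820334.89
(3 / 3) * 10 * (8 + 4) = 120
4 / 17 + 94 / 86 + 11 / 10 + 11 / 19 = 417679 / 138890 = 3.01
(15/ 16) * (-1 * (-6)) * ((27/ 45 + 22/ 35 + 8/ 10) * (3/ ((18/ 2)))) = 213/ 56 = 3.80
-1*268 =-268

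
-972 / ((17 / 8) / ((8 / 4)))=-15552 / 17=-914.82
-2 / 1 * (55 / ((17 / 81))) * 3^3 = -240570 / 17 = -14151.18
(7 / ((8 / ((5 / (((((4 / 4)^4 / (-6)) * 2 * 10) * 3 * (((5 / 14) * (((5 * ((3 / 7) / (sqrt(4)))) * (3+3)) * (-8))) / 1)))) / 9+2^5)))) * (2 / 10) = 3629143 / 648000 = 5.60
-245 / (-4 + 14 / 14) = 245 / 3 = 81.67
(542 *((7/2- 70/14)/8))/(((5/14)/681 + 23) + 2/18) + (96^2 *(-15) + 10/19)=-6945228849347/50238964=-138243.87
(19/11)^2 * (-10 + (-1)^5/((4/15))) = -1805/44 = -41.02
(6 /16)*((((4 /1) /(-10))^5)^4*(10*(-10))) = -1572864 /3814697265625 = -0.00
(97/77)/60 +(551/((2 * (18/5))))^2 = 2922170101/498960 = 5856.52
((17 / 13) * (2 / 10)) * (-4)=-68 / 65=-1.05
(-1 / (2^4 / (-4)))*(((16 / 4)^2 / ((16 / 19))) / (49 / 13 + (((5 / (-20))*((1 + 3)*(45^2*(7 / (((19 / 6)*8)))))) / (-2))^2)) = 1426672 / 23510015221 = 0.00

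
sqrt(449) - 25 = -3.81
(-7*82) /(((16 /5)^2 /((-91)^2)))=-59416175 /128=-464188.87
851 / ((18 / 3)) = 851 / 6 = 141.83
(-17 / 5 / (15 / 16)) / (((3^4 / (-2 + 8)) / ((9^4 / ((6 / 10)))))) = -14688 / 5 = -2937.60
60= 60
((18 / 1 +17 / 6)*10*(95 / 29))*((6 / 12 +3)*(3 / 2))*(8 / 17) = 831250 / 493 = 1686.11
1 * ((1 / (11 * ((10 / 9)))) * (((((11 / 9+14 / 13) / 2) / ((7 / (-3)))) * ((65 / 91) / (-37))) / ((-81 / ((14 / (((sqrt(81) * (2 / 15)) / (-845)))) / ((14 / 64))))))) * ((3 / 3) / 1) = 699400 / 1615383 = 0.43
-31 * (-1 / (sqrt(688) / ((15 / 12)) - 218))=-84475 / 588546 - 620 * sqrt(43) / 294273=-0.16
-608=-608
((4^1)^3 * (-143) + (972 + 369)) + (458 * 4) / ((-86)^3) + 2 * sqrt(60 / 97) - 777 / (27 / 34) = -6289403296 / 715563 + 4 * sqrt(1455) / 97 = -8787.87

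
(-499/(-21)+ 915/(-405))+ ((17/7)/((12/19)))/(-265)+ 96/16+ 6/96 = 22077977/801360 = 27.55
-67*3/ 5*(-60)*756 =1823472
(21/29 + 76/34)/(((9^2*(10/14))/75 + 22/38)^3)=429062172875/357006340456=1.20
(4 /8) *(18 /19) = 9 /19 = 0.47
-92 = -92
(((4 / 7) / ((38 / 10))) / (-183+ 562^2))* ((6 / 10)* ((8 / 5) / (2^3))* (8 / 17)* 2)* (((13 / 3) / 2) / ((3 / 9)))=1248 / 3568547605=0.00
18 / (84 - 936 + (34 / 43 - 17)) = -774 / 37333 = -0.02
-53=-53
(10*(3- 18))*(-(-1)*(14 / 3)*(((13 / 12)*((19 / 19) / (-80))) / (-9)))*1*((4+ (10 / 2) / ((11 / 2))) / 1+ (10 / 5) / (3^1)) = -10465 / 1782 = -5.87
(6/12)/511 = 1/1022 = 0.00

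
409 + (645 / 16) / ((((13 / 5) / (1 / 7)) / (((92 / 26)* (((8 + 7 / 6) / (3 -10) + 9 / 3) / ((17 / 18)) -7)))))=103658461 / 281554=368.17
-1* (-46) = 46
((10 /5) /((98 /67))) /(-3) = -67 /147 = -0.46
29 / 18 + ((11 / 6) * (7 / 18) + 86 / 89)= 31627 / 9612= 3.29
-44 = -44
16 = 16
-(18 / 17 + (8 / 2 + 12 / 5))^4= -161568625936 / 52200625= -3095.15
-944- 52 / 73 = -944.71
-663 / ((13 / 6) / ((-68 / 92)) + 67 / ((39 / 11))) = -293046 / 7057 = -41.53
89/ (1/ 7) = 623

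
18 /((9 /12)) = 24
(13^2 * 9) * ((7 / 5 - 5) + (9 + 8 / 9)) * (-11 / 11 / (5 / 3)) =-143481 / 25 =-5739.24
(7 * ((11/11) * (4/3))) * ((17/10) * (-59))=-14042/15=-936.13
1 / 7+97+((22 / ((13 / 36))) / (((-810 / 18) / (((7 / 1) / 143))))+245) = 2023383 / 5915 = 342.08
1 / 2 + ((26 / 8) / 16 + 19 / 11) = 1711 / 704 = 2.43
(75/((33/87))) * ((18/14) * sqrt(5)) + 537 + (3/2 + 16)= 1109/2 + 19575 * sqrt(5)/77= 1122.95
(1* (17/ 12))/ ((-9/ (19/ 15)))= -323/ 1620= -0.20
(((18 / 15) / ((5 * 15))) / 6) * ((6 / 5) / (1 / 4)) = 8 / 625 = 0.01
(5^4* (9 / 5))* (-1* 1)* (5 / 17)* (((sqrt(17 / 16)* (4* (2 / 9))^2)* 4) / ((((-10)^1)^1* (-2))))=-2000* sqrt(17) / 153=-53.90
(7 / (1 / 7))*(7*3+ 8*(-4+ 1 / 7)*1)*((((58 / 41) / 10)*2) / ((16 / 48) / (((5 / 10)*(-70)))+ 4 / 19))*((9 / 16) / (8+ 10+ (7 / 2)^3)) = -50299137 / 8006767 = -6.28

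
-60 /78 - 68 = -894 /13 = -68.77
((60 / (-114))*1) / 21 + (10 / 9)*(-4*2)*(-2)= 21250 / 1197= 17.75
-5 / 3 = -1.67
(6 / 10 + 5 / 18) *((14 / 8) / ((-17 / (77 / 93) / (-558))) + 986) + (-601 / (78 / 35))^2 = 73634.26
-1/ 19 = -0.05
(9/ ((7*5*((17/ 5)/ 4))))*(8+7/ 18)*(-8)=-2416/ 119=-20.30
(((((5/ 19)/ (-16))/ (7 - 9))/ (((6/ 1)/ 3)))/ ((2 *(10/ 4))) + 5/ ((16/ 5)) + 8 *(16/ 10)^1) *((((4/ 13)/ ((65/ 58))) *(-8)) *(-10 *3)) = 15195246/ 16055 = 946.45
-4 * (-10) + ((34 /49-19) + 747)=37666 /49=768.69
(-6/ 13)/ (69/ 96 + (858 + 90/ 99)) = -704/ 1311219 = -0.00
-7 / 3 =-2.33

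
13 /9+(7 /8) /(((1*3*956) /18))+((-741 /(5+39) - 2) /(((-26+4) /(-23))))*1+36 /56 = -513177979 /29150352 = -17.60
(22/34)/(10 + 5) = 11/255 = 0.04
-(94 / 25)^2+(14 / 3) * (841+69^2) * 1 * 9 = 147043664 / 625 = 235269.86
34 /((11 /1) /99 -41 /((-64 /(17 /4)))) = 78336 /6529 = 12.00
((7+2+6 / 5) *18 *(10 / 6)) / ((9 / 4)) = 136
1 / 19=0.05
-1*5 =-5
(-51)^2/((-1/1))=-2601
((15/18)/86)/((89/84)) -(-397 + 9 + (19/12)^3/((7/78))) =2652338467/7715232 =343.78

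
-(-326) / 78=163 / 39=4.18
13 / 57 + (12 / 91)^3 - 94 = -4027738499 / 42953547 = -93.77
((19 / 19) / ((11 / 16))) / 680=2 / 935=0.00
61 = 61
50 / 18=25 / 9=2.78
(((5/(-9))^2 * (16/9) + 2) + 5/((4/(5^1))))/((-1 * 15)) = -25657/43740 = -0.59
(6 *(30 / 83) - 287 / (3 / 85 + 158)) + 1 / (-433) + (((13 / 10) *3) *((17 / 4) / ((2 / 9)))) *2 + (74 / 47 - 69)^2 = 28615383624396443 / 6093918906760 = 4695.73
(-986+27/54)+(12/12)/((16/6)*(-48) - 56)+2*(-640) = -416853/184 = -2265.51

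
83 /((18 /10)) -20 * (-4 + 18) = -2105 /9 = -233.89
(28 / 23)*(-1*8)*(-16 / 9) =3584 / 207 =17.31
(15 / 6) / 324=5 / 648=0.01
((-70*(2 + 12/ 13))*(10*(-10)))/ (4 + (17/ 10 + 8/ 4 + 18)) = 2660000/ 3341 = 796.17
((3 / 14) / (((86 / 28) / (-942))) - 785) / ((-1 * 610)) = 1.39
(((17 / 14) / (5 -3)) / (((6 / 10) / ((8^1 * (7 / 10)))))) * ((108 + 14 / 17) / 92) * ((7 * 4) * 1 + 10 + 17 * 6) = 64750 / 69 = 938.41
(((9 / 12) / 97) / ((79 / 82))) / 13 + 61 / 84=6081925 / 8367996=0.73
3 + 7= 10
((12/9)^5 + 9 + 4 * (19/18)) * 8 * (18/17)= 67792/459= 147.69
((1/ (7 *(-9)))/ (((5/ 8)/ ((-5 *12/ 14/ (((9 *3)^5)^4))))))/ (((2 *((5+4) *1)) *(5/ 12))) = 32/ 93472503996851728749019225208205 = 0.00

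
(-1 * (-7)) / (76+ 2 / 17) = 119 / 1294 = 0.09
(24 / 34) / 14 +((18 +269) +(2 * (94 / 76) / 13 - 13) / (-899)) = 7585484943 / 26424307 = 287.06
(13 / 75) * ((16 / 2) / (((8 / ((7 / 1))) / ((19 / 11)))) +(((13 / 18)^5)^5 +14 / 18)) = 44329495050147648078397123343873123 / 19873143849028061331230109047193600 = 2.23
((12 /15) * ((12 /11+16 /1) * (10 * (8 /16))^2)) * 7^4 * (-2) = -18055520 /11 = -1641410.91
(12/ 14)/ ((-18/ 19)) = -0.90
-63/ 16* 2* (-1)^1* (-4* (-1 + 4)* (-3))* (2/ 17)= 567/ 17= 33.35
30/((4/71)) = 1065/2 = 532.50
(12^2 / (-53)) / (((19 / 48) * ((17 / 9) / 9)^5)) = -24100653779712 / 1429795999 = -16856.01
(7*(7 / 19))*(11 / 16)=539 / 304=1.77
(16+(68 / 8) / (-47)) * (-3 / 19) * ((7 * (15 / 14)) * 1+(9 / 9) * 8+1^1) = -147213 / 3572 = -41.21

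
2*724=1448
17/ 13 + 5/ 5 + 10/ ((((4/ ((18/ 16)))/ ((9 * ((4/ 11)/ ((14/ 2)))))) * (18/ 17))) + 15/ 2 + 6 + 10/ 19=2674207/ 152152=17.58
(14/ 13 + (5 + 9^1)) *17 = 3332/ 13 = 256.31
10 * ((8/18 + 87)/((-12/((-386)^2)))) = -293149630/27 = -10857393.70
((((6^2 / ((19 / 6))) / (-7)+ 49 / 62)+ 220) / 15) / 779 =0.02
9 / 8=1.12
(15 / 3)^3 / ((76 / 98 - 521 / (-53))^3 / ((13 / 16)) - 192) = 28462249031125 / 290595327440304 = 0.10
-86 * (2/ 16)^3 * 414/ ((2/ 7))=-62307/ 256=-243.39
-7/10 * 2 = -7/5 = -1.40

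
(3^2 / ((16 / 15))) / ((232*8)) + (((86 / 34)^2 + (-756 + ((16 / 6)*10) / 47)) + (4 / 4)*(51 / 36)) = -301557950487 / 403360768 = -747.61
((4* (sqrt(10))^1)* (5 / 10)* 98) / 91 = 28* sqrt(10) / 13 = 6.81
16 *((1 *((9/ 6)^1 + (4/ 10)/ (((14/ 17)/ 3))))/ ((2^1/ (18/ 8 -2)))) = 207/ 35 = 5.91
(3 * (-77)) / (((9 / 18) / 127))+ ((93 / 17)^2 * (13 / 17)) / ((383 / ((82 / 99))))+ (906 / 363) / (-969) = -761467046368834 / 12977940063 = -58673.95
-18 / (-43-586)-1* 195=-122637 / 629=-194.97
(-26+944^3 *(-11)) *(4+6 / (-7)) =-203578237500 / 7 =-29082605357.14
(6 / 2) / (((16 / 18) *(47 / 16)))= 54 / 47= 1.15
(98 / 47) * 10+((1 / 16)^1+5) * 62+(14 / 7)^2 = 127361 / 376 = 338.73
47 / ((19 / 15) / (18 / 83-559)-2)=-23.47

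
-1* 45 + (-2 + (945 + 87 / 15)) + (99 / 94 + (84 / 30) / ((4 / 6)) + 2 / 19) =1623757 / 1786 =909.16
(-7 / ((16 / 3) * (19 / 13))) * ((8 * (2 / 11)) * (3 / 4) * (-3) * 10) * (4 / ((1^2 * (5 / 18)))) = 88452 / 209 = 423.22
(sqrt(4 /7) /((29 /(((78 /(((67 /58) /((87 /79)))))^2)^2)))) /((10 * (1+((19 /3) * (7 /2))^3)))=178740574190993799788544 * sqrt(7) /64635396125232159683855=7.32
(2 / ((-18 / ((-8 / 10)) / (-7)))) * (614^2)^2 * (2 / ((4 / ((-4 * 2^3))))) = 1414943129759.29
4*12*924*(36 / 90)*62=5499648 / 5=1099929.60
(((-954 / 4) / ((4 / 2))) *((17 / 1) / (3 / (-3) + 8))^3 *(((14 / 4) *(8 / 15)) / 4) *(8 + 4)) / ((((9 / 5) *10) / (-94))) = 12238283 / 245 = 49952.18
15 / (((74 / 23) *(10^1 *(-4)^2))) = 69 / 2368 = 0.03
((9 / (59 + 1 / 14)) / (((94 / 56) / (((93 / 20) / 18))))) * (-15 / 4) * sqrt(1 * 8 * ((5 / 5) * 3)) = -13671 * sqrt(6) / 77738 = -0.43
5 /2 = 2.50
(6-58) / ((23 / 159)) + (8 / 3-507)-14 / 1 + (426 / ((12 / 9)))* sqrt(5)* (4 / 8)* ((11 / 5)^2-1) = -60569 / 69 + 15336* sqrt(5) / 25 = 493.88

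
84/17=4.94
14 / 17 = 0.82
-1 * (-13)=13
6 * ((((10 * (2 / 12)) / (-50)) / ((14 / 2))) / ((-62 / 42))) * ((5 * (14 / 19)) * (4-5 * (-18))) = 3948 / 589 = 6.70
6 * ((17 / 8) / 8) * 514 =13107 / 16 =819.19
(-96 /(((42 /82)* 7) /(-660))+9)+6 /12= 1732771 /98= 17681.34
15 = 15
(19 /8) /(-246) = -19 /1968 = -0.01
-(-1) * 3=3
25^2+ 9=634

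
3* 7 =21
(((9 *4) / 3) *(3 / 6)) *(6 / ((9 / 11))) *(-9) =-396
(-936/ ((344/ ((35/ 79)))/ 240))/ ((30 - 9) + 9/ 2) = -655200/ 57749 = -11.35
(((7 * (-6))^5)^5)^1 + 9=-38126967124946768663101433365298971410423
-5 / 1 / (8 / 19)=-95 / 8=-11.88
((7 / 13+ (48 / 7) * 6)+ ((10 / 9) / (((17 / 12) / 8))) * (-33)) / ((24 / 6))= -255839 / 6188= -41.34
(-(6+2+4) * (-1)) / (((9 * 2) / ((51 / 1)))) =34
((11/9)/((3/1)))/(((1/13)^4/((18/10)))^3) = 6919531281376857/125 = 55356250251014.86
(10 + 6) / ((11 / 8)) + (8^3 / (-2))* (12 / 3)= -11136 / 11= -1012.36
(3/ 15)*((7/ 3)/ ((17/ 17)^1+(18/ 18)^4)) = 7/ 30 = 0.23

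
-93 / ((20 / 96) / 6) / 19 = -13392 / 95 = -140.97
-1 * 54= -54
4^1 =4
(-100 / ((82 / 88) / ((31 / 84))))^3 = -39651821000000 / 638277381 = -62123.18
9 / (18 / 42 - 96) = -0.09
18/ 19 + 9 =189/ 19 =9.95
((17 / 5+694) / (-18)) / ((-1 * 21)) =3487 / 1890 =1.84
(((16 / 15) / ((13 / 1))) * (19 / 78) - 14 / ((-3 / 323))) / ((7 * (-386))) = -5731711 / 10274355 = -0.56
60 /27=20 /9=2.22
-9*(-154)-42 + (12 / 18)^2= 12100 / 9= 1344.44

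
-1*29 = -29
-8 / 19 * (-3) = 24 / 19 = 1.26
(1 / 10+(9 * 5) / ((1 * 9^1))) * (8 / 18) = 34 / 15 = 2.27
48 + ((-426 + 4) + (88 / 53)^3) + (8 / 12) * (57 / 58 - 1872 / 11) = -22901570885 / 47491763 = -482.22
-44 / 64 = -11 / 16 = -0.69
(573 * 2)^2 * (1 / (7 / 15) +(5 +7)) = 18574040.57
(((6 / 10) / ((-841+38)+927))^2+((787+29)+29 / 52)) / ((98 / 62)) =4080502217 / 7898800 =516.60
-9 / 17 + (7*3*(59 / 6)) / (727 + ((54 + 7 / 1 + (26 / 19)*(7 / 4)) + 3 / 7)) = -959438 / 3576103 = -0.27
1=1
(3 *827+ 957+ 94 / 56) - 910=70831 / 28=2529.68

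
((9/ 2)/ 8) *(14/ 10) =63/ 80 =0.79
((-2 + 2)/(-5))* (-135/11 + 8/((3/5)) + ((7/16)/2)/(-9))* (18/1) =0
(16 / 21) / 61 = 16 / 1281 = 0.01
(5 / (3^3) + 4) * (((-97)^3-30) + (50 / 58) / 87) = -260210709772 / 68121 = -3819831.03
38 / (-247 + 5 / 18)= -684 / 4441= -0.15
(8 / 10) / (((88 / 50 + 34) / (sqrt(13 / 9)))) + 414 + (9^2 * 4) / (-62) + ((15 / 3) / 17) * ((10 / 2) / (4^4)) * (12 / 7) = 10 * sqrt(13) / 1341 + 96512277 / 236096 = 408.81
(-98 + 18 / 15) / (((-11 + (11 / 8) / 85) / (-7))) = -5984 / 97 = -61.69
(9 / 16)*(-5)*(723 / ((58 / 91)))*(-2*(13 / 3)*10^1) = 64148175 / 232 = 276500.75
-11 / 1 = -11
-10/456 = -5/228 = -0.02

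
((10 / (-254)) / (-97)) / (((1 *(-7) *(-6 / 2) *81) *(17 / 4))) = 20 / 356228523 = 0.00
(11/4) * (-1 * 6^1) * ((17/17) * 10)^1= -165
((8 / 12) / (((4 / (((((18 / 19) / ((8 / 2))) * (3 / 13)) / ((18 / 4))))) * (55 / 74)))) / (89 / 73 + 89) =73 / 2418130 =0.00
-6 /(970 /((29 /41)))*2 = -174 /19885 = -0.01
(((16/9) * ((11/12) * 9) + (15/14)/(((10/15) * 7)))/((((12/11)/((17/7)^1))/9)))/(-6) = -1637933/32928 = -49.74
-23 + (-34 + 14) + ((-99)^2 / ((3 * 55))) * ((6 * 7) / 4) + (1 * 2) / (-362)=1051057 / 1810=580.69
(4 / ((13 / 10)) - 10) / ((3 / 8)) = -240 / 13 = -18.46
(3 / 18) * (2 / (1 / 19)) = 19 / 3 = 6.33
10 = 10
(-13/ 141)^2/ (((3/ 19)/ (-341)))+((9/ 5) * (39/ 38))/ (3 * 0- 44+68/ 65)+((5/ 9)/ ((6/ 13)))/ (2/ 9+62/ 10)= -18.21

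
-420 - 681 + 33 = -1068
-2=-2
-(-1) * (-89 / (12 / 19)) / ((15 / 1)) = -1691 / 180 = -9.39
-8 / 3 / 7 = -8 / 21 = -0.38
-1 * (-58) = 58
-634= -634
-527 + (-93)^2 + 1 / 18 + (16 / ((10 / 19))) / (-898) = 328210897 / 40410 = 8122.02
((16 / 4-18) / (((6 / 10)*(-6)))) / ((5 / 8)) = 56 / 9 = 6.22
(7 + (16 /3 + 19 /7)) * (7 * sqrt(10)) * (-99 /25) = -10428 * sqrt(10) /25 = -1319.05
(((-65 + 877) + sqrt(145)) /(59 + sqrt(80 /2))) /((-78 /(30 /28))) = -8555 /44733 - 295*sqrt(145) /1252524 + 25*sqrt(58) /626262 + 290*sqrt(10) /44733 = -0.17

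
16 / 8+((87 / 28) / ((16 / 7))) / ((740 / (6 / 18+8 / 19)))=2.00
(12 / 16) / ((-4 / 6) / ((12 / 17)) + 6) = 27 / 182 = 0.15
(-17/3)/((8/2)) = -17/12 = -1.42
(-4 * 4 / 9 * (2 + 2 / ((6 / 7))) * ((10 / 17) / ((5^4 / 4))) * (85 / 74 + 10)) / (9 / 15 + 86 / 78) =-29744 / 156621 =-0.19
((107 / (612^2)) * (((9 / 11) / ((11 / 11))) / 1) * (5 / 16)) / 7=535 / 51270912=0.00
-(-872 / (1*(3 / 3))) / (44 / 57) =1129.64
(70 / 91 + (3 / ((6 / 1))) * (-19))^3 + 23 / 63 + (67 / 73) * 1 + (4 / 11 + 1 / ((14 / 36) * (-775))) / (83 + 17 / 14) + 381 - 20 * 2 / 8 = -26018623331216731 / 90271183602600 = -288.23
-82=-82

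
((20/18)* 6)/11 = 20/33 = 0.61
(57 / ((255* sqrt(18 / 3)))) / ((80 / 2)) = 0.00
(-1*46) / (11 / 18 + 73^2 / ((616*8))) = -2040192 / 75065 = -27.18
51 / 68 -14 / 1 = -13.25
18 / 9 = 2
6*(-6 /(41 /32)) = -1152 /41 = -28.10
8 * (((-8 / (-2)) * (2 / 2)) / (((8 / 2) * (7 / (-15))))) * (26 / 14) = -1560 / 49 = -31.84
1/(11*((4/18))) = 9/22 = 0.41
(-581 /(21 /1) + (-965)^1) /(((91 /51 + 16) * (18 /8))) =-202504 /8163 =-24.81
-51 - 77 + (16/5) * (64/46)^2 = -322176/2645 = -121.81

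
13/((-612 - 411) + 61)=-1/74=-0.01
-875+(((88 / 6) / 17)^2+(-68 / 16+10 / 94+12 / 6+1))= -428059747 / 488988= -875.40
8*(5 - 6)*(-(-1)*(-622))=4976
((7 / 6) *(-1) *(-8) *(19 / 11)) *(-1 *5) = -2660 / 33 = -80.61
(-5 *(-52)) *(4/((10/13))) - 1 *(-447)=1799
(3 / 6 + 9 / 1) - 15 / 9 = 47 / 6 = 7.83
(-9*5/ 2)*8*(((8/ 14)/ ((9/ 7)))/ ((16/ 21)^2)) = -2205/ 16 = -137.81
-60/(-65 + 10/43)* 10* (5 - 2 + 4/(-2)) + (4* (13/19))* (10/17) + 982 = 178628922/179911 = 992.87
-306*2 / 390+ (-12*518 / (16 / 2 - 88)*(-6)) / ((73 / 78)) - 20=-493196 / 949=-519.70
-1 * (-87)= 87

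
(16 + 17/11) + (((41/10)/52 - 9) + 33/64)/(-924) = 67476887/3843840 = 17.55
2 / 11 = 0.18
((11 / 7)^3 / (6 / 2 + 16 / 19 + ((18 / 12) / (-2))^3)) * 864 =1398380544 / 1426537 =980.26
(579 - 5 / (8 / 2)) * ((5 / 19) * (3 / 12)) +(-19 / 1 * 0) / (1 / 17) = 38.01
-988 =-988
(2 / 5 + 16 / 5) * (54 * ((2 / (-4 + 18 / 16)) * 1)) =-15552 / 115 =-135.23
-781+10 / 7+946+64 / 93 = 108793 / 651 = 167.12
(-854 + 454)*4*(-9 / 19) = 14400 / 19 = 757.89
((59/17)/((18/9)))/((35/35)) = 59/34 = 1.74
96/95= 1.01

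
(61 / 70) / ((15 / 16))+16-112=-49912 / 525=-95.07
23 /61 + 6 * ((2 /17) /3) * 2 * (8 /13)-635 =-8551448 /13481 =-634.33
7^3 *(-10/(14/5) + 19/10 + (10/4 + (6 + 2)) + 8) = 28861/5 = 5772.20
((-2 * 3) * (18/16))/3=-2.25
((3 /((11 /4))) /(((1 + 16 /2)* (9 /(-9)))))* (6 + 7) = -52 /33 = -1.58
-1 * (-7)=7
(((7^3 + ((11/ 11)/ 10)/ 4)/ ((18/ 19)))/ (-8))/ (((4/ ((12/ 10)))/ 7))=-1824893/ 19200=-95.05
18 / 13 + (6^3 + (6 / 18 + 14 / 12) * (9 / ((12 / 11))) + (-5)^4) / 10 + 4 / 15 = 54281 / 624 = 86.99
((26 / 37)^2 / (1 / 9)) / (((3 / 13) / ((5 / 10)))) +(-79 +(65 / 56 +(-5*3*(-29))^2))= 14501516121 / 76664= 189156.79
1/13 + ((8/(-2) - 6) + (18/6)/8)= -993/104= -9.55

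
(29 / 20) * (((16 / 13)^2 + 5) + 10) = 80939 / 3380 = 23.95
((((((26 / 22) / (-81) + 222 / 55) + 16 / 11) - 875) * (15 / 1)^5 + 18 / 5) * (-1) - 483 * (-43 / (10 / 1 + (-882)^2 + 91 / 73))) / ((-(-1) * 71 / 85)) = 35060299944349095177 / 44352422213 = 790493465.63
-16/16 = -1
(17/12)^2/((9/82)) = 11849/648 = 18.29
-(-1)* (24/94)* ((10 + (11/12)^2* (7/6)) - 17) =-5201/3384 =-1.54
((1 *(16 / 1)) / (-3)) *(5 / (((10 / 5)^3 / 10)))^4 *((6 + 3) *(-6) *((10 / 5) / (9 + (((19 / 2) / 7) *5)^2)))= 172265625 / 10789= 15966.78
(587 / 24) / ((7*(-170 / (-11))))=6457 / 28560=0.23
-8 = -8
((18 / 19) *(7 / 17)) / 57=42 / 6137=0.01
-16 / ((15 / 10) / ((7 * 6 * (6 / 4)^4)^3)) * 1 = -102534897.94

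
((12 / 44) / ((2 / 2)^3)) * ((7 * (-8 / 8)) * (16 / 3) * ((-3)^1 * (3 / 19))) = 1008 / 209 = 4.82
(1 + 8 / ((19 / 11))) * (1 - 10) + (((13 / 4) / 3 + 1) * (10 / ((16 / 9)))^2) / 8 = -1651599 / 38912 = -42.44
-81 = -81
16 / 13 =1.23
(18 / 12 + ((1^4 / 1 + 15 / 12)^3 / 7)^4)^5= 4737374765483553365876260289737961343570155723336887190625 / 106062114209911089729131143918130988707810186232856576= 44666.04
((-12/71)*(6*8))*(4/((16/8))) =-1152/71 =-16.23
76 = 76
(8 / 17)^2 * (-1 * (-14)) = 896 / 289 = 3.10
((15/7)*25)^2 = 140625/49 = 2869.90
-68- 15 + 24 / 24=-82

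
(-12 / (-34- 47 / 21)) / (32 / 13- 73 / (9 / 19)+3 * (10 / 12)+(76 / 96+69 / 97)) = -22879584 / 10201301647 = -0.00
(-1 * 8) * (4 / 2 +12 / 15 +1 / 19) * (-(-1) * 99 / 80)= -28.24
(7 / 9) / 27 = 7 / 243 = 0.03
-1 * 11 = -11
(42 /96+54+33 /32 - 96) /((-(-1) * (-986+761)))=1297 /7200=0.18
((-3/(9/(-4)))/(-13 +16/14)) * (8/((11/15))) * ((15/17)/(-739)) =16800/11470019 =0.00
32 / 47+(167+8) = 8257 / 47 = 175.68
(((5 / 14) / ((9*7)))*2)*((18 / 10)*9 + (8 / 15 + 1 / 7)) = 1772 / 9261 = 0.19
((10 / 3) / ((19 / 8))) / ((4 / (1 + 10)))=220 / 57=3.86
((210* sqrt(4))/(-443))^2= 176400/196249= 0.90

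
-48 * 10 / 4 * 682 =-81840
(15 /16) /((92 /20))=0.20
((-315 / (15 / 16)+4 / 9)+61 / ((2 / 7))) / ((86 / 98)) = -107653 / 774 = -139.09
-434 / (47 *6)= -1.54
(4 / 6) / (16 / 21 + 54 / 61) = 427 / 1055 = 0.40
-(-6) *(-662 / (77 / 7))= -3972 / 11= -361.09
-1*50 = -50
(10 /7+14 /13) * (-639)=-145692 /91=-1601.01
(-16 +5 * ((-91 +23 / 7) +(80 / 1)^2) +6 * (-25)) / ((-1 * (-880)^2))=-27471 / 677600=-0.04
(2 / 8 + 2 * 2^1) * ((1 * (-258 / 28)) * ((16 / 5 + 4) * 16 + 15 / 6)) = -2581161 / 560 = -4609.22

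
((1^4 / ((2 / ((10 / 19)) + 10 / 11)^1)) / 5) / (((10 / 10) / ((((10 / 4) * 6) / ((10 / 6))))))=99 / 259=0.38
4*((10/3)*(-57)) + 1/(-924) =-702241/924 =-760.00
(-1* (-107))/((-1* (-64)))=107/64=1.67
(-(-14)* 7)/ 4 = 24.50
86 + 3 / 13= 1121 / 13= 86.23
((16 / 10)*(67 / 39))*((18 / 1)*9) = 445.29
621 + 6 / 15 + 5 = 3132 / 5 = 626.40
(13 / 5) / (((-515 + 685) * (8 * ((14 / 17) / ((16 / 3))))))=13 / 1050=0.01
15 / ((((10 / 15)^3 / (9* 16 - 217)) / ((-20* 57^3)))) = 27376155225 / 2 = 13688077612.50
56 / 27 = 2.07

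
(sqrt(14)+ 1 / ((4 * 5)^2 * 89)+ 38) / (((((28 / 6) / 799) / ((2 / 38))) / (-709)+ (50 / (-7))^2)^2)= 6934588555027329 * sqrt(14) / 18051192231320725156+ 9381118331829525698529 / 642622443435017815553600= 0.02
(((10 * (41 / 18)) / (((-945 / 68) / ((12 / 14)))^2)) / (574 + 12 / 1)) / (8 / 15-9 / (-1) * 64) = 0.00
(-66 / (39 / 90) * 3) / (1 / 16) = -95040 / 13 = -7310.77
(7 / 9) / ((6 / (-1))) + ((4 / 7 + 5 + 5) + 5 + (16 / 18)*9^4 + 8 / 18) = 5847.89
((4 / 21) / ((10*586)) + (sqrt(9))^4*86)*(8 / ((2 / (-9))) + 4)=-222912.00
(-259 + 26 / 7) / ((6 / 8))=-7148 / 21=-340.38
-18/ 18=-1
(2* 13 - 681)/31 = -655/31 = -21.13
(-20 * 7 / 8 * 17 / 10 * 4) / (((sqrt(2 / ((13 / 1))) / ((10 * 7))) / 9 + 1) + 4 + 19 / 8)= -72452507400 / 4490228893 + 1199520 * sqrt(26) / 4490228893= -16.13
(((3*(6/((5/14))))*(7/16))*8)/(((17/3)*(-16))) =-1323/680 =-1.95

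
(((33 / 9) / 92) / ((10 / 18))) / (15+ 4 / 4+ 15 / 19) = 57 / 13340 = 0.00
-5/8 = -0.62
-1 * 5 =-5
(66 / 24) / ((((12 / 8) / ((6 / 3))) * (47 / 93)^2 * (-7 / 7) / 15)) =-475695 / 2209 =-215.34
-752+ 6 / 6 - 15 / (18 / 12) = -761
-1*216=-216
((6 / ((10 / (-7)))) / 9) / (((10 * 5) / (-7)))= 49 / 750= 0.07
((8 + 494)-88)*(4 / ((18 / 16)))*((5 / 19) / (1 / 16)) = 117760 / 19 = 6197.89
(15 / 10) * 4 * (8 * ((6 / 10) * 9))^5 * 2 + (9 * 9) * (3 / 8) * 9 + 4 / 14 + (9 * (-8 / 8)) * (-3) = 315964362250697 / 175000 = 1805510641.43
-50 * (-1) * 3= 150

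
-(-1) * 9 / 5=9 / 5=1.80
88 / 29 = 3.03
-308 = -308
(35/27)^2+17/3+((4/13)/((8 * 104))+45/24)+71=158135719/1971216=80.22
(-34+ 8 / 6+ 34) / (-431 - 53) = -1 / 363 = -0.00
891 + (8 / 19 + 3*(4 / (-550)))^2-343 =14965093896 / 27300625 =548.16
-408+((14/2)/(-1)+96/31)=-411.90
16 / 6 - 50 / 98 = 317 / 147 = 2.16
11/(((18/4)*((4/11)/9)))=121/2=60.50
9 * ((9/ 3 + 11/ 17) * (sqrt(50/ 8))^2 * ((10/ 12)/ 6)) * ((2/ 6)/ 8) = 3875/ 3264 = 1.19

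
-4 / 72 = -1 / 18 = -0.06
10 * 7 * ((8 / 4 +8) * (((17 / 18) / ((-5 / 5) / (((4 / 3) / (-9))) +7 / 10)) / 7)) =17000 / 1341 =12.68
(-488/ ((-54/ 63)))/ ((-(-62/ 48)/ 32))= 437248/ 31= 14104.77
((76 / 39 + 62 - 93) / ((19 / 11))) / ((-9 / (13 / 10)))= 12463 / 5130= 2.43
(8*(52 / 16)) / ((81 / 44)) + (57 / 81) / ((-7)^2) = 56113 / 3969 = 14.14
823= 823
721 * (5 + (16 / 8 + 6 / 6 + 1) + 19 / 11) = 85078 / 11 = 7734.36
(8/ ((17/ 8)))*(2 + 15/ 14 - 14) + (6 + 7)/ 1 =-197/ 7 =-28.14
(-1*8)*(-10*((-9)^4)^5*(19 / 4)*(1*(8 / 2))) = 18479651497766531777520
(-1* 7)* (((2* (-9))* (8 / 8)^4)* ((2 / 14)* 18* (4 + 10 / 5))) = 1944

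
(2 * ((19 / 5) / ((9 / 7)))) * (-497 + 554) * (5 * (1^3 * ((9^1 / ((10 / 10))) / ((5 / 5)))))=15162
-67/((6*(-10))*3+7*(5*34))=-67/1010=-0.07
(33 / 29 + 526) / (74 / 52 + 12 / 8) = 198731 / 1102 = 180.34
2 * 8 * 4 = 64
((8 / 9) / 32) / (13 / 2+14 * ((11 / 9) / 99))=9 / 2162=0.00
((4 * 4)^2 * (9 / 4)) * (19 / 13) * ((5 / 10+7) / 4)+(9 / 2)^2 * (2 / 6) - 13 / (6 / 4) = 245941 / 156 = 1576.54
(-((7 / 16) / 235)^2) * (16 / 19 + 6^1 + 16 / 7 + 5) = -13153 / 268614400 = -0.00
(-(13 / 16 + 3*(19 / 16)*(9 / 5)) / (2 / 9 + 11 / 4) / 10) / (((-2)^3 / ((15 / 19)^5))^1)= 79005375 / 8478162976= 0.01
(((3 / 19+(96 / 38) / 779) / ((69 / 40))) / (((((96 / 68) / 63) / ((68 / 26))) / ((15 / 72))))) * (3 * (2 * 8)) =482485500 / 4425499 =109.02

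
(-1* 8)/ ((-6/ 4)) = 16/ 3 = 5.33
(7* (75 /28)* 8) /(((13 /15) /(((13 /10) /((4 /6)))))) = 675 /2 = 337.50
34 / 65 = 0.52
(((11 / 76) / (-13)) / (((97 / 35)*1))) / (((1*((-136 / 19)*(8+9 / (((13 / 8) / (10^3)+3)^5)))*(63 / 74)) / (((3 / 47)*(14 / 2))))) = 113735111552782513862468785 / 3103314321917981685787260643968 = 0.00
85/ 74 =1.15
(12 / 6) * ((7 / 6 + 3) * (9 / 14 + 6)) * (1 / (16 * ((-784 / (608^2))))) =-559550 / 343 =-1631.34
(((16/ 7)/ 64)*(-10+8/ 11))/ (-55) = 0.01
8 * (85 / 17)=40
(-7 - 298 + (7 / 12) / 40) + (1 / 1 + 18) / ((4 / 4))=-137273 / 480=-285.99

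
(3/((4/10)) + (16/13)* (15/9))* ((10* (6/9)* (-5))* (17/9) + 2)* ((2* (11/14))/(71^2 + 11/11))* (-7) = 6744485/5309226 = 1.27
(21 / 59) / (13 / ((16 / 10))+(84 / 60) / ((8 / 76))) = 840 / 50563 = 0.02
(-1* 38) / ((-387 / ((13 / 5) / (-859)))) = -494 / 1662165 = -0.00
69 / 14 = 4.93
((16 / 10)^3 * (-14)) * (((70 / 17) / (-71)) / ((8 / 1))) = 12544 / 30175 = 0.42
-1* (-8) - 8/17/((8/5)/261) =-1169/17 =-68.76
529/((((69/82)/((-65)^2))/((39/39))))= 7968350/3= 2656116.67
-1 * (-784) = 784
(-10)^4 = 10000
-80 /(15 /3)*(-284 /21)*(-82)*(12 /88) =-186304 /77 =-2419.53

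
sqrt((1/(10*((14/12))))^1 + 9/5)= sqrt(2310)/35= 1.37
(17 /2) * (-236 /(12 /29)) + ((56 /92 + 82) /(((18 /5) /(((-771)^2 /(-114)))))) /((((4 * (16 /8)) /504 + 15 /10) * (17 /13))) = -65209.16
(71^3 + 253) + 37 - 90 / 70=2507398 / 7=358199.71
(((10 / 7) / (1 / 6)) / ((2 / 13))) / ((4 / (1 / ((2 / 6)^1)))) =585 / 14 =41.79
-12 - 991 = -1003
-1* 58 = -58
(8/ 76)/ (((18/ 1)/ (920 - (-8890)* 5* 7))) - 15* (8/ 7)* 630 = -1534730/ 171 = -8975.03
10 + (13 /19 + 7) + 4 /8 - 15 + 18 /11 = 2015 /418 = 4.82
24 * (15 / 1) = 360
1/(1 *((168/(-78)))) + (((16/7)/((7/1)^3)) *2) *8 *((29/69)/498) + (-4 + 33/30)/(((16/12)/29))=-104843691173/1650063240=-63.54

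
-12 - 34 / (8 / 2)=-41 / 2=-20.50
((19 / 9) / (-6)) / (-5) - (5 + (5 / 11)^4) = -19655921 / 3953070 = -4.97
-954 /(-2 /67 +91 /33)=-2109294 /6031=-349.74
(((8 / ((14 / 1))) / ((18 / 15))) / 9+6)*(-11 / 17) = -12584 / 3213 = -3.92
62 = 62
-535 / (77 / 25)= -173.70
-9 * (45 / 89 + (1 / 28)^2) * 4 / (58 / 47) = -14961087 / 1011752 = -14.79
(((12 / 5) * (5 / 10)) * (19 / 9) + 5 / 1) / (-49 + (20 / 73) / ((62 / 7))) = -0.15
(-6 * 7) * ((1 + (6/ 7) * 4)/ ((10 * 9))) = -31/ 15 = -2.07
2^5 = 32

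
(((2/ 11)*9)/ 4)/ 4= 9/ 88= 0.10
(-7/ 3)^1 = -7/ 3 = -2.33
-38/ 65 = -0.58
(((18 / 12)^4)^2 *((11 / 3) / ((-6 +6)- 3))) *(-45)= 360855 / 256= 1409.59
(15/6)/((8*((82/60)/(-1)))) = -75/328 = -0.23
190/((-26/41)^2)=159695/338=472.47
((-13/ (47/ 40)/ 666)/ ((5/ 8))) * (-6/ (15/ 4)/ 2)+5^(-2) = 23971/ 391275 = 0.06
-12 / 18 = -2 / 3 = -0.67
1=1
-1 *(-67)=67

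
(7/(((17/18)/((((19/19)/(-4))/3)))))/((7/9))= -27/34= -0.79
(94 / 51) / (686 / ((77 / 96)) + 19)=1034 / 490467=0.00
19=19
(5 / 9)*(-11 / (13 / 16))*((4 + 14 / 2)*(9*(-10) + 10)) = 774400 / 117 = 6618.80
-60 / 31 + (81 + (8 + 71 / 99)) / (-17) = -376322 / 52173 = -7.21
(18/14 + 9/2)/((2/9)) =729/28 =26.04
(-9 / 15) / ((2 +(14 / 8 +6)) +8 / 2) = -12 / 275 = -0.04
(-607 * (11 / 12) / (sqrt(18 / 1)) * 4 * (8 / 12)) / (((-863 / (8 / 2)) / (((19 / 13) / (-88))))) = -11533 * sqrt(2) / 605826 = -0.03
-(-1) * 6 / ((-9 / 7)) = -14 / 3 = -4.67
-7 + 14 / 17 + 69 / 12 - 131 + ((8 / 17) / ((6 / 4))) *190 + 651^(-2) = -2069702749 / 28818468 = -71.82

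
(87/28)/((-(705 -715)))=87/280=0.31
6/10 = 3/5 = 0.60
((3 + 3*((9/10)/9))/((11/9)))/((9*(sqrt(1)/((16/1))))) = 24/5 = 4.80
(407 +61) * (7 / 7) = 468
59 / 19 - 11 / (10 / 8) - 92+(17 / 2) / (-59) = -1096773 / 11210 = -97.84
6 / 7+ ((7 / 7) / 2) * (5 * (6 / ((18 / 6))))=41 / 7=5.86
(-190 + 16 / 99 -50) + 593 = 34963 / 99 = 353.16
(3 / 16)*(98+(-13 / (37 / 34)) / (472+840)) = 7135305 / 388352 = 18.37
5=5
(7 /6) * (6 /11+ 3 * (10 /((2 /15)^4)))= 19490737 /176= 110742.82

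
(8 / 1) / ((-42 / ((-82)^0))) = -4 / 21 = -0.19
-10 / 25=-2 / 5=-0.40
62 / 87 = 0.71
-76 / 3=-25.33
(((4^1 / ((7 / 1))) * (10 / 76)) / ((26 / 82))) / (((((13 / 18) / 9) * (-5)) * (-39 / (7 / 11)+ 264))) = -4428 / 1518803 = -0.00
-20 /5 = -4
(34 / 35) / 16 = 17 / 280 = 0.06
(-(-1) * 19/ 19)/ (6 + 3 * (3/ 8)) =8/ 57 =0.14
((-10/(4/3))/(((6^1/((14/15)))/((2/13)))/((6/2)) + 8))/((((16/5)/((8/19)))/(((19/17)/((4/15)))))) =-7875/41752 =-0.19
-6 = -6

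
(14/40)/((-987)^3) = -1/2747156580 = -0.00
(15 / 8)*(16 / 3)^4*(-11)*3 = -450560 / 9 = -50062.22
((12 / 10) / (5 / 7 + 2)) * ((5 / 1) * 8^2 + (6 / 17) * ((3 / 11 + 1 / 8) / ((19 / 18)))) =9554433 / 67507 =141.53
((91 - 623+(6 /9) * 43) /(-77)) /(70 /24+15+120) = 1208 /25487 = 0.05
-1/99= -0.01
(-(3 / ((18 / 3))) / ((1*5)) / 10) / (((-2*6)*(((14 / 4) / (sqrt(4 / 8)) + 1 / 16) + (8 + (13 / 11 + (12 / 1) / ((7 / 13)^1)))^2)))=556974961697 / 661848908219677275 - 1968570296*sqrt(2) / 661848908219677275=0.00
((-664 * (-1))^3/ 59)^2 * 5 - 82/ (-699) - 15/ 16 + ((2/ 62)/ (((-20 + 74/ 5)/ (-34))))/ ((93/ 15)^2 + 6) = 2145827190232484332701328831/ 17430919080432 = 123104649865617.02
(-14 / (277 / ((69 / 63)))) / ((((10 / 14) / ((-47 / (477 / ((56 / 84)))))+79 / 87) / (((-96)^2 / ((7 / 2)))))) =2311299072 / 158029331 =14.63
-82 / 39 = -2.10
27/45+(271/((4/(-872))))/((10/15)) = -443082/5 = -88616.40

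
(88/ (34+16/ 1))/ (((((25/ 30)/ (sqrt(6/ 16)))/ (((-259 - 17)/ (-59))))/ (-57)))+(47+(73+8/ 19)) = 2288/ 19 - 1038312 * sqrt(6)/ 7375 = -224.44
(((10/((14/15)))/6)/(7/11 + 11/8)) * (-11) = -12100/1239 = -9.77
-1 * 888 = -888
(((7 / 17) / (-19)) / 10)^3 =-343 / 33698267000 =-0.00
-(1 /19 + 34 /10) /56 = -41 /665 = -0.06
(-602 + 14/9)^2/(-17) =-29203216/1377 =-21207.85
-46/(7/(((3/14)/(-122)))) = 69/5978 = 0.01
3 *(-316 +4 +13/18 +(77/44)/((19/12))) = -106079/114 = -930.52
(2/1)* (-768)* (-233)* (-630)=-225469440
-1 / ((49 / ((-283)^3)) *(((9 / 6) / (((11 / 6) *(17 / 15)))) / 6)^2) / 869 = 288210517892 / 7838775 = 36767.29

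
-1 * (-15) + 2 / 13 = 197 / 13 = 15.15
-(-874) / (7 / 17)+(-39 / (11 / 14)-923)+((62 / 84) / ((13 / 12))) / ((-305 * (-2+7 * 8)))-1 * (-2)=9495671104 / 8243235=1151.94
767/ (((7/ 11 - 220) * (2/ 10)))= -42185/ 2413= -17.48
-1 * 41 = -41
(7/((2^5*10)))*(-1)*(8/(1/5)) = -7/8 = -0.88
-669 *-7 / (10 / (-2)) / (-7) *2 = 267.60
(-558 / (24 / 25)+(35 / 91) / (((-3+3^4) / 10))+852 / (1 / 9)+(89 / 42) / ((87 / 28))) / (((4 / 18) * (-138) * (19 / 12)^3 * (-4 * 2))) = 11254381659 / 1546334114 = 7.28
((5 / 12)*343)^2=2941225 / 144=20425.17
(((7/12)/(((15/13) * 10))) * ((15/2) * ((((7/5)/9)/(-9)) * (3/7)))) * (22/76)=-1001/1231200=-0.00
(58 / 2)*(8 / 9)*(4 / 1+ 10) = 3248 / 9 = 360.89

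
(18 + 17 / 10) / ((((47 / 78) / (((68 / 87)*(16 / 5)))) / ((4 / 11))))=11145472 / 374825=29.74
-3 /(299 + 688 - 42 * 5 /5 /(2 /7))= -1 /280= -0.00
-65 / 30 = -13 / 6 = -2.17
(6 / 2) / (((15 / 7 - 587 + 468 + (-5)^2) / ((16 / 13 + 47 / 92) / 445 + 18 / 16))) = -25234881 / 684434920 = -0.04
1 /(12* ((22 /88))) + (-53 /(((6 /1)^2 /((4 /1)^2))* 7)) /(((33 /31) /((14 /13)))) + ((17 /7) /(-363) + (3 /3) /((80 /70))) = -5238745 /2378376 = -2.20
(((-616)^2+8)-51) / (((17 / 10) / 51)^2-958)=-341471700 / 862199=-396.05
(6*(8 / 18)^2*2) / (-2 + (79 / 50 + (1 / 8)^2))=-102400 / 17469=-5.86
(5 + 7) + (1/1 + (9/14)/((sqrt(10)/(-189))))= 13 - 243 * sqrt(10)/20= -25.42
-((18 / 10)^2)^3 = -531441 / 15625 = -34.01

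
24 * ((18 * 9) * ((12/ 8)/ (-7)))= -5832/ 7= -833.14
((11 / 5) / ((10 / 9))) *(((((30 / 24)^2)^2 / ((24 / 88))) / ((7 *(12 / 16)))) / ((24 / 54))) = 27225 / 3584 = 7.60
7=7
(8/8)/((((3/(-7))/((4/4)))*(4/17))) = -119/12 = -9.92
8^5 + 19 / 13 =426003 / 13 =32769.46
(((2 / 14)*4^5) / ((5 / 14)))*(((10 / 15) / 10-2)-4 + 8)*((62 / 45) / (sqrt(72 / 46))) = 1968128*sqrt(23) / 10125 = 932.23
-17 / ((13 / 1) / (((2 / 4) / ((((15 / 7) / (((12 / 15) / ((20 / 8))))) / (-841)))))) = 400316 / 4875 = 82.12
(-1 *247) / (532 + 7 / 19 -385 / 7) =-0.52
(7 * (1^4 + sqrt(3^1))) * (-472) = -3304 * sqrt(3)- 3304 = -9026.70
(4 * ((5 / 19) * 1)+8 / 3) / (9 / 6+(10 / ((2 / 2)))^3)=424 / 114171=0.00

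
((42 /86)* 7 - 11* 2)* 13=-10387 /43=-241.56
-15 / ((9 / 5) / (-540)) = 4500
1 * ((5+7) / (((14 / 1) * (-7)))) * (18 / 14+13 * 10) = -5514 / 343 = -16.08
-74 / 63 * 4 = -296 / 63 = -4.70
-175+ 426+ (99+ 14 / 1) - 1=363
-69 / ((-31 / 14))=966 / 31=31.16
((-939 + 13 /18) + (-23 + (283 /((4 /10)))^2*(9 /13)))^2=26156705140740409 /219024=119423922221.95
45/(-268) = -0.17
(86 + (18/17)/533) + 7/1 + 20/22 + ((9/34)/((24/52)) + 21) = 2708345/23452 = 115.48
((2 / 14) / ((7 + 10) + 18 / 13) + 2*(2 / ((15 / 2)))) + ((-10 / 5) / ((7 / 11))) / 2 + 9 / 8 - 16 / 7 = -62839 / 28680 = -2.19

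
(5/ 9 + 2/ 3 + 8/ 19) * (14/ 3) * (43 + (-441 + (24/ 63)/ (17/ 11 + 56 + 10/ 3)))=-3052.06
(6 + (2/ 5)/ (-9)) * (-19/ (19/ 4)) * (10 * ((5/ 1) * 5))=-5955.56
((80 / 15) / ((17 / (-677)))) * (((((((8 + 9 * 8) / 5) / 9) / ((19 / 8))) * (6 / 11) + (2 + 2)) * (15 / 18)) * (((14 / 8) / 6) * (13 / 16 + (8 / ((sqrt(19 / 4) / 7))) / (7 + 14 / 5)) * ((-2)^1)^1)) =212852185 / 575586 + 1496982400 * sqrt(19) / 5468067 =1563.13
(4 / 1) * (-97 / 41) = -388 / 41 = -9.46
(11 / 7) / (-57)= -11 / 399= -0.03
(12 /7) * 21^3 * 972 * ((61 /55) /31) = 941319792 /1705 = 552093.72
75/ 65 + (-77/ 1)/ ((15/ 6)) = -1927/ 65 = -29.65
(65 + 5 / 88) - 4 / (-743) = 4254027 / 65384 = 65.06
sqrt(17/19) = 0.95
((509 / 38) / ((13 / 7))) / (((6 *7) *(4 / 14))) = 3563 / 5928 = 0.60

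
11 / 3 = 3.67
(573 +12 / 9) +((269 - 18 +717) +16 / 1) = 4675 / 3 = 1558.33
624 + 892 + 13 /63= 95521 /63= 1516.21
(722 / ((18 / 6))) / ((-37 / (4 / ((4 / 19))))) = -13718 / 111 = -123.59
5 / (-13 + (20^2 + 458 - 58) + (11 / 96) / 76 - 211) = 36480 / 4202507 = 0.01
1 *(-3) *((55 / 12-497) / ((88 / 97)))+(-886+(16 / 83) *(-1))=21682351 / 29216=742.14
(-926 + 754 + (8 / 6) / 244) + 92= -14639 / 183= -79.99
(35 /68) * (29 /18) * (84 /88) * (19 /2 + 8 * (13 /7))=31465 /1632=19.28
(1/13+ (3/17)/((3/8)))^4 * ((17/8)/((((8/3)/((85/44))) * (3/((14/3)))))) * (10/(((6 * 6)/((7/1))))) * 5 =119358922375/57052539648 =2.09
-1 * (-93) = 93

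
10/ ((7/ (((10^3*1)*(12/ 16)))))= 7500/ 7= 1071.43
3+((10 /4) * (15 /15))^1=11 /2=5.50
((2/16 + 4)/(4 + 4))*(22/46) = 363/1472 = 0.25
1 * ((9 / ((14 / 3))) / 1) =27 / 14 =1.93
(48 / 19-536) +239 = -294.47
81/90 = 9/10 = 0.90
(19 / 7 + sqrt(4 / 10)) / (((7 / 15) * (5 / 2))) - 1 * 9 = -327 / 49 + 6 * sqrt(10) / 35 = -6.13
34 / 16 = 17 / 8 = 2.12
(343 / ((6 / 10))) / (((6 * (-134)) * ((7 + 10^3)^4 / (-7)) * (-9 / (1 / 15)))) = -2401 / 66966707962490724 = -0.00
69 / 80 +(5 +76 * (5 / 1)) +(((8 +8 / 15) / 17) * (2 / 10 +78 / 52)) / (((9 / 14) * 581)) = 345889193 / 896400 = 385.86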